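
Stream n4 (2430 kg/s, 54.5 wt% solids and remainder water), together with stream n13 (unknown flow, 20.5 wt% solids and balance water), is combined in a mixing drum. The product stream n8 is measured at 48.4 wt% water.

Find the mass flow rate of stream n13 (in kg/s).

226.6 kg/s

Let n13 be the unknown flow. Total out = 2430 + n13.
water balance: 1105.7 + 0.795·n13 = 0.484·(2430 + n13)
(0.795 − 0.484)·n13 = 0.484×2430 − 1105.7 = 70.47
n13 = 70.47 / 0.311 = 226.59 kg/s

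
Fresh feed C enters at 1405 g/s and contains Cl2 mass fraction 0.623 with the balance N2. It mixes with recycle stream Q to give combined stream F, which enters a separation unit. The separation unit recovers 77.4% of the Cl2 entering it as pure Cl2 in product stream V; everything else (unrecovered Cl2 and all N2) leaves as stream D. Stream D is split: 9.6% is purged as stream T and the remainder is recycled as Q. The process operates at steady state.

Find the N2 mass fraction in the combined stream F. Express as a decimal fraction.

N2 enters only via C and leaves only via the purge: 1405×0.377 = 0.096×(N2 in D), and the separation unit passes all N2, so N2 in F = N2 in D = 5517.6 g/s.
Cl2 in F: m_A = 1405×0.623 + (1−0.096)·(1−0.774)·m_A, so m_A = 875.31/0.7957 = 1100.1 g/s.
F = 1100.1 + 5517.6 = 6617.6 g/s.
N2 fraction in F = 5517.6/6617.6 = 0.834.

0.834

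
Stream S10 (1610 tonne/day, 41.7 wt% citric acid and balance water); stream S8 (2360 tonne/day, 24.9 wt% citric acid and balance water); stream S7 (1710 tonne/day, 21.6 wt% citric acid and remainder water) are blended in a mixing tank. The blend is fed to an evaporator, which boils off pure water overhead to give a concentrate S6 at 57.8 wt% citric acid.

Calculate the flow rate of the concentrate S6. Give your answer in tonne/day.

citric acid entering = 1610×0.417 + 2360×0.249 + 1710×0.216 = 1628.4 tonne/day.
All citric acid reports to S6, so S6 = 1628.4/0.578 = 2817.2 tonne/day.

2817 tonne/day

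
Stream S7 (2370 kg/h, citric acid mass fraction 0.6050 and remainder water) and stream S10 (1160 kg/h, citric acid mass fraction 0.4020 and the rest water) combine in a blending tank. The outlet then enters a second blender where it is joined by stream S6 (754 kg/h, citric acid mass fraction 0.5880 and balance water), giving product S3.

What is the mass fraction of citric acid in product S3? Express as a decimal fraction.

Overall, product flow = 4284 kg/h.
citric acid in = 2370×0.605 + 1160×0.402 + 754×0.588 = 2343.5 kg/h.
citric acid fraction in S3 = 0.5470.

0.5470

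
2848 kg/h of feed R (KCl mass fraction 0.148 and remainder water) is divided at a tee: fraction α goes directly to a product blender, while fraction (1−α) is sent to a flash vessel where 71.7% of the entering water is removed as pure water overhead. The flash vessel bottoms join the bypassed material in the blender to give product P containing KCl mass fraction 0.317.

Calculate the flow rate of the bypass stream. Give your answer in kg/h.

362.5 kg/h

All 2848×0.148 = 421.5 kg/h of KCl reaches P, so P = 421.5/0.317 = 1329.7 kg/h and vapour = 1518.3 kg/h.
The evaporator receives (1−α)·2848 of feed at 0.852 water and removes 0.717 of that water:
0.717×0.852×(1−α)×2848 = 1518.3
(1−α) = 1518.3/1739.8 = 0.8727;  α = 0.1273.
Bypass flow = 0.1273×2848 = 362.53 kg/h.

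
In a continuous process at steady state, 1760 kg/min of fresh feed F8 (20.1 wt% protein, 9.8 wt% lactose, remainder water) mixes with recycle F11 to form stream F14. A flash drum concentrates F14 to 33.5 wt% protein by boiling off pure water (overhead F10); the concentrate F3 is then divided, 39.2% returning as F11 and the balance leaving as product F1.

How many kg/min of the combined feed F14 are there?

2441 kg/min

Overall protein balance (none leaves overhead): protein in fresh feed = protein in product, i.e. 1760×0.201 = (1−0.392)·F3·0.335.
F3 = 353.76/(0.335×0.608) = 1736.8 kg/min.
Recycle F11 = 0.392×1736.8 = 680.84 kg/min.
Combined feed F14 = 1760 + 680.84 = 2440.8 kg/min.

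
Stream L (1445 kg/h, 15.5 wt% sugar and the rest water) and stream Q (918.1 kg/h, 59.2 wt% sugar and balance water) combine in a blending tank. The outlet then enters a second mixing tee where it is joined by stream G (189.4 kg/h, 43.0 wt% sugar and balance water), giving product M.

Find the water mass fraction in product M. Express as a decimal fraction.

0.6674

Overall, product flow = 2552.5 kg/h.
water in = 1445×0.845 + 918.1×0.408 + 189.4×0.570 = 1703.6 kg/h.
water fraction in M = 0.6674.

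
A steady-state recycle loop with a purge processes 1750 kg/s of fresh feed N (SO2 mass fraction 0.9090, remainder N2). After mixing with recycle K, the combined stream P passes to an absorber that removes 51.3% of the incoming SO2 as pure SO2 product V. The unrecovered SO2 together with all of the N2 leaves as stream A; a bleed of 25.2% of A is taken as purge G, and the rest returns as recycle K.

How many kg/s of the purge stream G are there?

466.3 kg/s

N2 enters only via N and leaves only via the purge: 1750×0.091 = 0.252×(N2 in A), and the absorber passes all N2, so N2 in P = N2 in A = 631.94 kg/s.
SO2 in P: m_A = 1750×0.909 + (1−0.252)·(1−0.513)·m_A, so m_A = 1590.8/0.6357 = 2502.3 kg/s.
A = (1−0.513)×2502.3 + 631.94 = 1850.5 kg/s.
Purge G = 0.252×1850.5 = 466.34 kg/s.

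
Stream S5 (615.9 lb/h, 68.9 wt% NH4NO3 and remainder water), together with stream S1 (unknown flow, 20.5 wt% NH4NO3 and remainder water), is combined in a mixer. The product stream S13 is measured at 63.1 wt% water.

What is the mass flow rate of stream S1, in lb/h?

Let S1 be the unknown flow. Total out = 615.9 + S1.
water balance: 191.54 + 0.795·S1 = 0.631·(615.9 + S1)
(0.795 − 0.631)·S1 = 0.631×615.9 − 191.54 = 197.09
S1 = 197.09 / 0.164 = 1201.8 lb/h

1202 lb/h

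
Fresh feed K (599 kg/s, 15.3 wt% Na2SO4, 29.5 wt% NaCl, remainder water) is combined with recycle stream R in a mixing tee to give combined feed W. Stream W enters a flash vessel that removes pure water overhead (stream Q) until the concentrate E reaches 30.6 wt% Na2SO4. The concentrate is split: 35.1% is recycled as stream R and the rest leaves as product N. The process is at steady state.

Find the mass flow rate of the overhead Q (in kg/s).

Overall Na2SO4 balance (none leaves overhead): Na2SO4 in fresh feed = Na2SO4 in product, i.e. 599×0.153 = (1−0.351)·E·0.306.
E = 91.647/(0.306×0.649) = 461.48 kg/s.
Recycle R = 0.351×461.48 = 161.98 kg/s.
Combined feed W = 599 + 161.98 = 760.98 kg/s.
Overhead Q = W − E = 760.98 − 461.48 = 299.5 kg/s.

299.5 kg/s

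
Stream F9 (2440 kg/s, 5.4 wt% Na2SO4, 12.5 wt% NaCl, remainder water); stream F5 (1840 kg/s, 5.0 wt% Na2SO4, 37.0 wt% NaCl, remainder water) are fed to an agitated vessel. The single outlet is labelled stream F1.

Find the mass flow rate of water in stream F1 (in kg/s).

3070 kg/s

water out = water in = 2440×0.821 + 1840×0.580 = 3070.4 kg/s.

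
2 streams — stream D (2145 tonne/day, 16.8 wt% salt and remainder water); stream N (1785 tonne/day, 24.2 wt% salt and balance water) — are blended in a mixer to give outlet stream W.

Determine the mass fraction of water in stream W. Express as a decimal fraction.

Total flow out = 2145 + 1785 = 3930 tonne/day.
water in = 2145×0.832 + 1785×0.758 = 3137.7 tonne/day.
water mass fraction in W = 3137.7/3930 = 0.798.

0.798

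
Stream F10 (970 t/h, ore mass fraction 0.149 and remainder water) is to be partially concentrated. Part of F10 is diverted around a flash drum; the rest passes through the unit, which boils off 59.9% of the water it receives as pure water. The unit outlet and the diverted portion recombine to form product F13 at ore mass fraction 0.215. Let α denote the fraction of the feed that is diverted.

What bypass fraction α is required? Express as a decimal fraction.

0.398

All 970×0.149 = 144.53 t/h of ore reaches F13, so F13 = 144.53/0.215 = 672.23 t/h and vapour = 297.77 t/h.
The evaporator receives (1−α)·970 of feed at 0.851 water and removes 0.599 of that water:
0.599×0.851×(1−α)×970 = 297.77
(1−α) = 297.77/494.46 = 0.6022;  α = 0.3978.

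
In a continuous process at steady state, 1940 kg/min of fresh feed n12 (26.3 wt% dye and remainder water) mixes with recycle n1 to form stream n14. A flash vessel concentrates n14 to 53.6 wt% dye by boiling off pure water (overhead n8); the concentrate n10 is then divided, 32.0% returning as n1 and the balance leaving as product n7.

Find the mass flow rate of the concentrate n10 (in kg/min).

Overall dye balance (none leaves overhead): dye in fresh feed = dye in product, i.e. 1940×0.263 = (1−0.320)·n10·0.536.
n10 = 510.22/(0.536×0.680) = 1399.9 kg/min.

1400 kg/min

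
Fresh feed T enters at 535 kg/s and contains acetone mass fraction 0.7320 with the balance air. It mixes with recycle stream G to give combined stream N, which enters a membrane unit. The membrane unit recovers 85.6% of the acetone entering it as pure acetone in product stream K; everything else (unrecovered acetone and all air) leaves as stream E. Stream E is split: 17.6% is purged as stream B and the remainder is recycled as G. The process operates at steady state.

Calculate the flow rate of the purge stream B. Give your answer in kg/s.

air enters only via T and leaves only via the purge: 535×0.268 = 0.176×(air in E), and the membrane unit passes all air, so air in N = air in E = 814.66 kg/s.
acetone in N: m_A = 535×0.732 + (1−0.176)·(1−0.856)·m_A, so m_A = 391.62/0.8813 = 444.34 kg/s.
E = (1−0.856)×444.34 + 814.66 = 878.64 kg/s.
Purge B = 0.176×878.64 = 154.64 kg/s.

154.6 kg/s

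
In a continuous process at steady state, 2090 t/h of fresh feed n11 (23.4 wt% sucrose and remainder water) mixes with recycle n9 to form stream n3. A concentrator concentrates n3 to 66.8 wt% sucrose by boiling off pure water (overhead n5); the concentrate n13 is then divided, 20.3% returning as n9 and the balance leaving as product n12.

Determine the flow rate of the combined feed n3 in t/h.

2276 t/h

Overall sucrose balance (none leaves overhead): sucrose in fresh feed = sucrose in product, i.e. 2090×0.234 = (1−0.203)·n13·0.668.
n13 = 489.06/(0.668×0.797) = 918.6 t/h.
Recycle n9 = 0.203×918.6 = 186.48 t/h.
Combined feed n3 = 2090 + 186.48 = 2276.5 t/h.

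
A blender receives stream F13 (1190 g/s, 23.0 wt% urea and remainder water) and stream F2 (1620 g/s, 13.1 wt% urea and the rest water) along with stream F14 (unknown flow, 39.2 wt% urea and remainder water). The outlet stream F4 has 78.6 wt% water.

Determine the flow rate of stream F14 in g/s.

648.4 g/s

Let F14 be the unknown flow. Total out = 2810 + F14.
water balance: 2324.1 + 0.608·F14 = 0.786·(2810 + F14)
(0.608 − 0.786)·F14 = 0.786×2810 − 2324.1 = -115.42
F14 = -115.42 / -0.178 = 648.43 g/s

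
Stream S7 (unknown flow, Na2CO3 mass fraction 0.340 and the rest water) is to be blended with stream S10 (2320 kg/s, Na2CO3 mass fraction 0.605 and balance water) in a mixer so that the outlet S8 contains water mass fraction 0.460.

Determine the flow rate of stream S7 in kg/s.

Let S7 be the unknown flow. Total out = 2320 + S7.
water balance: 916.4 + 0.660·S7 = 0.460·(2320 + S7)
(0.660 − 0.460)·S7 = 0.460×2320 − 916.4 = 150.8
S7 = 150.8 / 0.200 = 754 kg/s

754 kg/s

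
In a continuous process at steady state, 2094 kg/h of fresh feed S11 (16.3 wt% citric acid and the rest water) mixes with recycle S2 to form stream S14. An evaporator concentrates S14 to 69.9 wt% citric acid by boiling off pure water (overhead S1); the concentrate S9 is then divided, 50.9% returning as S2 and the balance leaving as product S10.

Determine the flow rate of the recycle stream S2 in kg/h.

506.2 kg/h

Overall citric acid balance (none leaves overhead): citric acid in fresh feed = citric acid in product, i.e. 2094×0.163 = (1−0.509)·S9·0.699.
S9 = 341.32/(0.699×0.491) = 994.5 kg/h.
Recycle S2 = 0.509×994.5 = 506.2 kg/h.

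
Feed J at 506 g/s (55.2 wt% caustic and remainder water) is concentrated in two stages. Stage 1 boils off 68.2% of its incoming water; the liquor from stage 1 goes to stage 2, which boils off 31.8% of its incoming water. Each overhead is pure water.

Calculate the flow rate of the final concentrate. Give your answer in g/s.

water in feed = 506×0.448 = 226.69 g/s.
After stage 1: water left = (1−0.682)×226.69 = 72.087; stream total = 351.4 g/s.
After stage 2: water left = (1−0.318)×72.087 = 49.163; final concentrate = 328.48 g/s.

328.5 g/s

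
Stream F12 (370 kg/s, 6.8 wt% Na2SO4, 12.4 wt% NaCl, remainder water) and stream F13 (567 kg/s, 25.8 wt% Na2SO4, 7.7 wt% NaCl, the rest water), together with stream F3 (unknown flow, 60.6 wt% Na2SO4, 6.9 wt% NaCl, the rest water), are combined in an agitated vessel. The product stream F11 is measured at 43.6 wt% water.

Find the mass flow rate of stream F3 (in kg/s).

2410 kg/s

Let F3 be the unknown flow. Total out = 937 + F3.
water balance: 676.02 + 0.325·F3 = 0.436·(937 + F3)
(0.325 − 0.436)·F3 = 0.436×937 − 676.02 = -267.48
F3 = -267.48 / -0.111 = 2409.8 kg/s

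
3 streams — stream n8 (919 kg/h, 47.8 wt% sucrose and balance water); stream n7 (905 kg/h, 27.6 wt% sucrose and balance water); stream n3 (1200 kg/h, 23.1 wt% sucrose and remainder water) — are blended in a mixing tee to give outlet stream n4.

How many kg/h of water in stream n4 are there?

water out = water in = 919×0.522 + 905×0.724 + 1200×0.769 = 2057.7 kg/h.

2058 kg/h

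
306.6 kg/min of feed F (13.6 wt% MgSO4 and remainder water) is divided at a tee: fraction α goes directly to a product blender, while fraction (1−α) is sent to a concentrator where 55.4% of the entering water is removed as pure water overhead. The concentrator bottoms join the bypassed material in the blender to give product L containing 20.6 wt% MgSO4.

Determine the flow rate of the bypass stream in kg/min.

88.94 kg/min

All 306.6×0.136 = 41.698 kg/min of MgSO4 reaches L, so L = 41.698/0.206 = 202.42 kg/min and vapour = 104.18 kg/min.
The evaporator receives (1−α)·306.6 of feed at 0.864 water and removes 0.554 of that water:
0.554×0.864×(1−α)×306.6 = 104.18
(1−α) = 104.18/146.76 = 0.7099;  α = 0.2901.
Bypass flow = 0.2901×306.6 = 88.94 kg/min.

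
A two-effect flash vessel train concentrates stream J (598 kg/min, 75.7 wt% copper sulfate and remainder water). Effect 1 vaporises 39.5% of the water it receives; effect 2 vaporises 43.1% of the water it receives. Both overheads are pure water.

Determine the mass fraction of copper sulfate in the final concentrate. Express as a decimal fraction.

0.900

water in feed = 598×0.243 = 145.31 kg/min.
After stage 1: water left = (1−0.395)×145.31 = 87.915; stream total = 540.6 kg/min.
After stage 2: water left = (1−0.431)×87.915 = 50.024; final concentrate = 502.71 kg/min.
copper sulfate fraction = 452.69/502.71 = 0.900.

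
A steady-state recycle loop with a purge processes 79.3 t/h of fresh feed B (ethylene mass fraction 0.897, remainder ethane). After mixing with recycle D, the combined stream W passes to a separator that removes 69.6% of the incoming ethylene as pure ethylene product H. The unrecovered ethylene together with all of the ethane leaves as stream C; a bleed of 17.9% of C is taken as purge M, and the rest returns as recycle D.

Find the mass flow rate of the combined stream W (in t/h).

ethane enters only via B and leaves only via the purge: 79.3×0.103 = 0.179×(ethane in C), and the separator passes all ethane, so ethane in W = ethane in C = 45.631 t/h.
ethylene in W: m_A = 79.3×0.897 + (1−0.179)·(1−0.696)·m_A, so m_A = 71.132/0.7504 = 94.79 t/h.
W = 94.79 + 45.631 = 140.42 t/h.

140.4 t/h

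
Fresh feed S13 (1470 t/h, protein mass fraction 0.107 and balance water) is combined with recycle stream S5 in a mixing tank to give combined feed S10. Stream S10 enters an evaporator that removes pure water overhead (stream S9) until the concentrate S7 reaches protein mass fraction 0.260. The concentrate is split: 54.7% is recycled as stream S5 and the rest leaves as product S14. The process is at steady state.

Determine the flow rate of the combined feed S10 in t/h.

Overall protein balance (none leaves overhead): protein in fresh feed = protein in product, i.e. 1470×0.107 = (1−0.547)·S7·0.260.
S7 = 157.29/(0.260×0.453) = 1335.5 t/h.
Recycle S5 = 0.547×1335.5 = 730.49 t/h.
Combined feed S10 = 1470 + 730.49 = 2200.5 t/h.

2200 t/h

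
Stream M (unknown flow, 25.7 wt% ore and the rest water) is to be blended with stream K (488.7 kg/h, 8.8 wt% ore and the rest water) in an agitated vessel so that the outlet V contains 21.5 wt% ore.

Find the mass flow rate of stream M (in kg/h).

1478 kg/h

Let M be the unknown flow. Total out = 488.7 + M.
ore balance: 43.006 + 0.257·M = 0.215·(488.7 + M)
(0.257 − 0.215)·M = 0.215×488.7 − 43.006 = 62.065
M = 62.065 / 0.042 = 1477.7 kg/h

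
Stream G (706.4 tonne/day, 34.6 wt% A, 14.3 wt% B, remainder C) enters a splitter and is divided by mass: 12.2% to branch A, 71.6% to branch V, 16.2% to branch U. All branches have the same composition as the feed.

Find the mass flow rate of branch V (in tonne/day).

Branch V flow = 0.716×706.4 = 505.78 tonne/day.

505.8 tonne/day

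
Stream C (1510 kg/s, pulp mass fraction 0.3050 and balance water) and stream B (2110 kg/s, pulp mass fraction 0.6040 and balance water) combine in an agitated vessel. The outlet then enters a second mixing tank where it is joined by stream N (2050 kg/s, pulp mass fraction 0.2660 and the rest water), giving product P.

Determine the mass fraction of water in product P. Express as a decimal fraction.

0.5978

Overall, product flow = 5670 kg/s.
water in = 1510×0.695 + 2110×0.396 + 2050×0.734 = 3389.7 kg/s.
water fraction in P = 0.5978.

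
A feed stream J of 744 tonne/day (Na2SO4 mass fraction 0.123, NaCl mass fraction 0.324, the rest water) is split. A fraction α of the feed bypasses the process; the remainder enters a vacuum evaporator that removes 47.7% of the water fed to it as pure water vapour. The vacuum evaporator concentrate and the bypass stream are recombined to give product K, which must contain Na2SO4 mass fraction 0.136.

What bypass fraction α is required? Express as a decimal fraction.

All 744×0.123 = 91.512 tonne/day of Na2SO4 reaches K, so K = 91.512/0.136 = 672.88 tonne/day and vapour = 71.118 tonne/day.
The evaporator receives (1−α)·744 of feed at 0.553 water and removes 0.477 of that water:
0.477×0.553×(1−α)×744 = 71.118
(1−α) = 71.118/196.25 = 0.3624;  α = 0.6376.

0.638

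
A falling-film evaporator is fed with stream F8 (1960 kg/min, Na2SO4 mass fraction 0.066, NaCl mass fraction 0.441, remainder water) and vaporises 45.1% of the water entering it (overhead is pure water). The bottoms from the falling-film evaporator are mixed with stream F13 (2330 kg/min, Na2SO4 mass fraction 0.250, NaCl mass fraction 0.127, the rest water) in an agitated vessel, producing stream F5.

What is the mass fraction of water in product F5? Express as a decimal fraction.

Vapour removed = 0.451×0.493×1960 = 435.79 kg/min; concentrate = 1524.2 kg/min.
water reaching the mixer = 530.49 (from concentrate) + 2330×0.623 = 1982.1 kg/min.
Product flow = 1524.2 + 2330 = 3854.2 kg/min; water fraction = 0.514.

0.514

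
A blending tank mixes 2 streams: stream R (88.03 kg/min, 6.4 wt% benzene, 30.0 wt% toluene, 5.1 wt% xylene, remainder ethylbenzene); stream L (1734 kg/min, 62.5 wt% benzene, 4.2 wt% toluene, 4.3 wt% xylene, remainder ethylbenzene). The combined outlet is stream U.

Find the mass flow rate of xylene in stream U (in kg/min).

xylene out = xylene in = 88.03×0.051 + 1734×0.043 = 79.052 kg/min.

79.05 kg/min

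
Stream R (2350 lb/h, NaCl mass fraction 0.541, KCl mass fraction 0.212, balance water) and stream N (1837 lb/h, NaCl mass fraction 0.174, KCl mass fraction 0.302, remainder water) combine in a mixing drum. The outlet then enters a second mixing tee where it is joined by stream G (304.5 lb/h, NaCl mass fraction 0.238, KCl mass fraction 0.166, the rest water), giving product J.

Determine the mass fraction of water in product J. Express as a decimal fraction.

0.384

Overall, product flow = 4491.5 lb/h.
water in = 2350×0.247 + 1837×0.524 + 304.5×0.596 = 1724.5 lb/h.
water fraction in J = 0.384.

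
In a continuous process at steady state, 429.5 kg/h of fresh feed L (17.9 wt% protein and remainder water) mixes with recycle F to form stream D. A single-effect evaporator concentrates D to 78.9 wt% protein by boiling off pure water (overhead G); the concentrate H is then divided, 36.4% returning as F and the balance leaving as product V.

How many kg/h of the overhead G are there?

Overall protein balance (none leaves overhead): protein in fresh feed = protein in product, i.e. 429.5×0.179 = (1−0.364)·H·0.789.
H = 76.88/(0.789×0.636) = 153.21 kg/h.
Recycle F = 0.364×153.21 = 55.768 kg/h.
Combined feed D = 429.5 + 55.768 = 485.27 kg/h.
Overhead G = D − H = 485.27 − 153.21 = 332.06 kg/h.

332.1 kg/h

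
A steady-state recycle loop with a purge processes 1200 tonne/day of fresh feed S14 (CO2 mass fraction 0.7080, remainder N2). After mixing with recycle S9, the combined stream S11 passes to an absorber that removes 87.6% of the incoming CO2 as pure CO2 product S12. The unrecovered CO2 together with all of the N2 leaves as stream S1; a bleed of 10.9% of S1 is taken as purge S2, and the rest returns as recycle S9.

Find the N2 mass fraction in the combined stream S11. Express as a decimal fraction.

N2 enters only via S14 and leaves only via the purge: 1200×0.292 = 0.109×(N2 in S1), and the absorber passes all N2, so N2 in S11 = N2 in S1 = 3214.7 tonne/day.
CO2 in S11: m_A = 1200×0.708 + (1−0.109)·(1−0.876)·m_A, so m_A = 849.6/0.8895 = 955.13 tonne/day.
S11 = 955.13 + 3214.7 = 4169.8 tonne/day.
N2 fraction in S11 = 3214.7/4169.8 = 0.7709.

0.7709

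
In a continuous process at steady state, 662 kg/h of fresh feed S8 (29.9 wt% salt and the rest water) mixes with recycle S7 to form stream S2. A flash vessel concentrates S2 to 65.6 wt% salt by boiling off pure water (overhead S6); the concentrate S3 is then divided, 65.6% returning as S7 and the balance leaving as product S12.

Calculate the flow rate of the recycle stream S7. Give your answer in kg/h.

575.4 kg/h

Overall salt balance (none leaves overhead): salt in fresh feed = salt in product, i.e. 662×0.299 = (1−0.656)·S3·0.656.
S3 = 197.94/(0.656×0.344) = 877.14 kg/h.
Recycle S7 = 0.656×877.14 = 575.4 kg/h.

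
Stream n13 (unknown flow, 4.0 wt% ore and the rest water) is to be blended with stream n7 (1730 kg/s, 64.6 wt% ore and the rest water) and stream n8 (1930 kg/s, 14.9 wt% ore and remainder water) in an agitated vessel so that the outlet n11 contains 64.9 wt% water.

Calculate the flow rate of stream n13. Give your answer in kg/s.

Let n13 be the unknown flow. Total out = 3660 + n13.
water balance: 2254.8 + 0.960·n13 = 0.649·(3660 + n13)
(0.960 − 0.649)·n13 = 0.649×3660 − 2254.8 = 120.49
n13 = 120.49 / 0.311 = 387.43 kg/s

387.4 kg/s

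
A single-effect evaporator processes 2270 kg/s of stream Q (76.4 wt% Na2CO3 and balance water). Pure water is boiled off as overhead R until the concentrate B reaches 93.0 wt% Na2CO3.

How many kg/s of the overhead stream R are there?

Na2CO3 is conserved: 2270×0.764 = 1734.3 kg/s all reports to the concentrate.
Concentrate = 1734.3/(target fraction) = 1864.8 kg/s.
Overhead = 2270 − 1864.8 = 405.18 kg/s.

405.2 kg/s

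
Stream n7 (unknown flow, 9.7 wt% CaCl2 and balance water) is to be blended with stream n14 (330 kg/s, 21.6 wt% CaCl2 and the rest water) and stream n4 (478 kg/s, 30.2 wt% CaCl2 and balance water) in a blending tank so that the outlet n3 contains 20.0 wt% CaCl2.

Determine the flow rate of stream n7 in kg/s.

524.6 kg/s

Let n7 be the unknown flow. Total out = 808 + n7.
CaCl2 balance: 215.64 + 0.097·n7 = 0.200·(808 + n7)
(0.097 − 0.200)·n7 = 0.200×808 − 215.64 = -54.036
n7 = -54.036 / -0.103 = 524.62 kg/s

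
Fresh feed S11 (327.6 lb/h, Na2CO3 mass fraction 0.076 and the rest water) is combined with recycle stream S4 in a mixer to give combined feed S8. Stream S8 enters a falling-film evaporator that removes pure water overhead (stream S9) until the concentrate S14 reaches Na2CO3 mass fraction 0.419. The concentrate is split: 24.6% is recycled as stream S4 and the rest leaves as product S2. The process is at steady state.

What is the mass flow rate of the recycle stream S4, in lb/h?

Overall Na2CO3 balance (none leaves overhead): Na2CO3 in fresh feed = Na2CO3 in product, i.e. 327.6×0.076 = (1−0.246)·S14·0.419.
S14 = 24.898/(0.419×0.754) = 78.808 lb/h.
Recycle S4 = 0.246×78.808 = 19.387 lb/h.

19.39 lb/h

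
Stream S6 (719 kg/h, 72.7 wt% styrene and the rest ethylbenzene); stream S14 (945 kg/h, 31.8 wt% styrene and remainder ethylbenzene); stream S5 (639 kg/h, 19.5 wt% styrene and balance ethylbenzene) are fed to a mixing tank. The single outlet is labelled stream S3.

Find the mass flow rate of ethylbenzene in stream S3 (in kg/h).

1355 kg/h

ethylbenzene out = ethylbenzene in = 719×0.273 + 945×0.682 + 639×0.805 = 1355.2 kg/h.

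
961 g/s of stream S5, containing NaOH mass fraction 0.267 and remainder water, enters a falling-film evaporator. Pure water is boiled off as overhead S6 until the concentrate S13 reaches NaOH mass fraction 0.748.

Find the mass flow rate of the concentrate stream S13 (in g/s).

NaOH is conserved: 961×0.267 = 256.59 g/s all reports to the concentrate.
Concentrate = 256.59/(target fraction) = 343.03 g/s.

343 g/s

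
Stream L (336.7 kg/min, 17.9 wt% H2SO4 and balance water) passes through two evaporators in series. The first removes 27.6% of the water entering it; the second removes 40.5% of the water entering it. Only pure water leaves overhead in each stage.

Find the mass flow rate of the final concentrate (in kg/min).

179.4 kg/min

water in feed = 336.7×0.821 = 276.43 kg/min.
After stage 1: water left = (1−0.276)×276.43 = 200.14; stream total = 260.41 kg/min.
After stage 2: water left = (1−0.405)×200.14 = 119.08; final concentrate = 179.35 kg/min.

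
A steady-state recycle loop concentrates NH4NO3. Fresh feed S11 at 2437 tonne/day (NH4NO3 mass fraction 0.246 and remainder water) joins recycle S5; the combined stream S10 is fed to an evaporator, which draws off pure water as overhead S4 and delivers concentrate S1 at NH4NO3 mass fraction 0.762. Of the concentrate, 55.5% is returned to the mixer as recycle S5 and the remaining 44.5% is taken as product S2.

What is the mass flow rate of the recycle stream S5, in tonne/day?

Overall NH4NO3 balance (none leaves overhead): NH4NO3 in fresh feed = NH4NO3 in product, i.e. 2437×0.246 = (1−0.555)·S1·0.762.
S1 = 599.5/(0.762×0.445) = 1768 tonne/day.
Recycle S5 = 0.555×1768 = 981.23 tonne/day.

981.2 tonne/day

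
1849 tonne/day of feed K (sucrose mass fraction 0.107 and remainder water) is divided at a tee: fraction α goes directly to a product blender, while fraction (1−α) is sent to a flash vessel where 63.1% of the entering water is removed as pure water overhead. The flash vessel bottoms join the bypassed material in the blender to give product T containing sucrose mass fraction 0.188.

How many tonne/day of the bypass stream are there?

435.2 tonne/day

All 1849×0.107 = 197.84 tonne/day of sucrose reaches T, so T = 197.84/0.188 = 1052.4 tonne/day and vapour = 796.64 tonne/day.
The evaporator receives (1−α)·1849 of feed at 0.893 water and removes 0.631 of that water:
0.631×0.893×(1−α)×1849 = 796.64
(1−α) = 796.64/1041.9 = 0.7646;  α = 0.2354.
Bypass flow = 0.2354×1849 = 435.22 tonne/day.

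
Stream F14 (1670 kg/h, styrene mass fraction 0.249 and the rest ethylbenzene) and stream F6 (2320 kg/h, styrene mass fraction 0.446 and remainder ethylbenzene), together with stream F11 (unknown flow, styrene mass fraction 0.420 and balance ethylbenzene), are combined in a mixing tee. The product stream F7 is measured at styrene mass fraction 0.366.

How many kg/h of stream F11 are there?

181.3 kg/h

Let F11 be the unknown flow. Total out = 3990 + F11.
styrene balance: 1450.5 + 0.420·F11 = 0.366·(3990 + F11)
(0.420 − 0.366)·F11 = 0.366×3990 − 1450.5 = 9.79
F11 = 9.79 / 0.054 = 181.3 kg/h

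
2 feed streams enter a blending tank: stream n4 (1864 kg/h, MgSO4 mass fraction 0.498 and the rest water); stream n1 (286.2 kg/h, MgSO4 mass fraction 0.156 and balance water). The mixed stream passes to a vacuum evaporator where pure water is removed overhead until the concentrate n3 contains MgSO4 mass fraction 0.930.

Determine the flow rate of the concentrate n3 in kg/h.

1046 kg/h

MgSO4 entering = 1864×0.498 + 286.2×0.156 = 972.92 kg/h.
All MgSO4 reports to n3, so n3 = 972.92/0.930 = 1046.1 kg/h.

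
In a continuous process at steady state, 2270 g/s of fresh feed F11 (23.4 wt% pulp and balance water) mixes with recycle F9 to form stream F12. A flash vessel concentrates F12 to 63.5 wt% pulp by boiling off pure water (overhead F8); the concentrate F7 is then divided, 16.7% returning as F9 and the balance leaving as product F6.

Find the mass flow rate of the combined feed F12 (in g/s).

Overall pulp balance (none leaves overhead): pulp in fresh feed = pulp in product, i.e. 2270×0.234 = (1−0.167)·F7·0.635.
F7 = 531.18/(0.635×0.833) = 1004.2 g/s.
Recycle F9 = 0.167×1004.2 = 167.7 g/s.
Combined feed F12 = 2270 + 167.7 = 2437.7 g/s.

2438 g/s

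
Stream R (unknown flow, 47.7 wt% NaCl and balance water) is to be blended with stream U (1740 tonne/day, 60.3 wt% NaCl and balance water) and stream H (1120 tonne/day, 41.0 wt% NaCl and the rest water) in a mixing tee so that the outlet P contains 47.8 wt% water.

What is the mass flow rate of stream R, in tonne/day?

344.4 tonne/day

Let R be the unknown flow. Total out = 2860 + R.
water balance: 1351.6 + 0.523·R = 0.478·(2860 + R)
(0.523 − 0.478)·R = 0.478×2860 − 1351.6 = 15.5
R = 15.5 / 0.045 = 344.44 tonne/day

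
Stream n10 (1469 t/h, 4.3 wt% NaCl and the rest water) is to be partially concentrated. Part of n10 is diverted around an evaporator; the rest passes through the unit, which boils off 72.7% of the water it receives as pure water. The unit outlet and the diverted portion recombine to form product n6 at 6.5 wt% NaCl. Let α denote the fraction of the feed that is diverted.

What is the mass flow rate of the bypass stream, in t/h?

All 1469×0.043 = 63.167 t/h of NaCl reaches n6, so n6 = 63.167/0.065 = 971.8 t/h and vapour = 497.2 t/h.
The evaporator receives (1−α)·1469 of feed at 0.957 water and removes 0.727 of that water:
0.727×0.957×(1−α)×1469 = 497.2
(1−α) = 497.2/1022 = 0.4865;  α = 0.5135.
Bypass flow = 0.5135×1469 = 754.36 t/h.

754.4 t/h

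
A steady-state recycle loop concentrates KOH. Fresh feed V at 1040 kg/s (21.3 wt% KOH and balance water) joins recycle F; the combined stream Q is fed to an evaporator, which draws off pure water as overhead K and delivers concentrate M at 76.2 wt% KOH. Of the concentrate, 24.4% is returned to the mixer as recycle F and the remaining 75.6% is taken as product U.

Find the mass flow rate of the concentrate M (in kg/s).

Overall KOH balance (none leaves overhead): KOH in fresh feed = KOH in product, i.e. 1040×0.213 = (1−0.244)·M·0.762.
M = 221.52/(0.762×0.756) = 384.54 kg/s.

384.5 kg/s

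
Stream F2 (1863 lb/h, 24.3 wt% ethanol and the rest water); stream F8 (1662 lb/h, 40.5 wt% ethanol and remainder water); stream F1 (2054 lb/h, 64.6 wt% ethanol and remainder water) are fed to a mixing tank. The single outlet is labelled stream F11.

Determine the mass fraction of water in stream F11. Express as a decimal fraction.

0.560

Total flow out = 1863 + 1662 + 2054 = 5579 lb/h.
water in = 1863×0.757 + 1662×0.595 + 2054×0.354 = 3126.3 lb/h.
water mass fraction in F11 = 3126.3/5579 = 0.560.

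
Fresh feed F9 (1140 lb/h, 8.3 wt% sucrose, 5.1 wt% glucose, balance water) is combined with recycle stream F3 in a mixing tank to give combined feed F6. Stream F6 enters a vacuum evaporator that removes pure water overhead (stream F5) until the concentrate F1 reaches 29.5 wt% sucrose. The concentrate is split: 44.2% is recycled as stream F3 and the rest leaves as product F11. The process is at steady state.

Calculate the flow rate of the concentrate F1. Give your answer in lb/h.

Overall sucrose balance (none leaves overhead): sucrose in fresh feed = sucrose in product, i.e. 1140×0.083 = (1−0.442)·F1·0.295.
F1 = 94.62/(0.295×0.558) = 574.81 lb/h.

574.8 lb/h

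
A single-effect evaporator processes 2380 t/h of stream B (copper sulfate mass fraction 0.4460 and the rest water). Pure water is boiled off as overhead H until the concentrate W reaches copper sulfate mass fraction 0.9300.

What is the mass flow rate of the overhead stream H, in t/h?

copper sulfate is conserved: 2380×0.446 = 1061.5 t/h all reports to the concentrate.
Concentrate = 1061.5/(target fraction) = 1141.4 t/h.
Overhead = 2380 − 1141.4 = 1238.6 t/h.

1239 t/h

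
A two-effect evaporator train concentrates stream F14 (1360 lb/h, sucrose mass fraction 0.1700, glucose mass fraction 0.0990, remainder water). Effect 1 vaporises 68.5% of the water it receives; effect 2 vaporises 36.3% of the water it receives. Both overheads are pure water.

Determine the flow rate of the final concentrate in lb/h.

565.3 lb/h

water in feed = 1360×0.731 = 994.16 lb/h.
After stage 1: water left = (1−0.685)×994.16 = 313.16; stream total = 679 lb/h.
After stage 2: water left = (1−0.363)×313.16 = 199.48; final concentrate = 565.32 lb/h.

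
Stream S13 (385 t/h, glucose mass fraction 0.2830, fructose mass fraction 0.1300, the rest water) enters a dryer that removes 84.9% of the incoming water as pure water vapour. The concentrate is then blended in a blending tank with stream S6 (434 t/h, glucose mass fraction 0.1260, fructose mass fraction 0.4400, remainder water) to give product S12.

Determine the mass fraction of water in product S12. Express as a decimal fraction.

0.3548

Vapour removed = 0.849×0.587×385 = 191.87 t/h; concentrate = 193.13 t/h.
water reaching the mixer = 34.125 (from concentrate) + 434×0.434 = 222.48 t/h.
Product flow = 193.13 + 434 = 627.13 t/h; water fraction = 0.3548.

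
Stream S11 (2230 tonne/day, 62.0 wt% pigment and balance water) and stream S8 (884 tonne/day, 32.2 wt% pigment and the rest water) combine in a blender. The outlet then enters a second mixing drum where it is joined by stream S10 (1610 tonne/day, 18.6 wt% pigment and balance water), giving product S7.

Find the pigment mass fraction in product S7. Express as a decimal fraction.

0.416

Overall, product flow = 4724 tonne/day.
pigment in = 2230×0.620 + 884×0.322 + 1610×0.186 = 1966.7 tonne/day.
pigment fraction in S7 = 0.416.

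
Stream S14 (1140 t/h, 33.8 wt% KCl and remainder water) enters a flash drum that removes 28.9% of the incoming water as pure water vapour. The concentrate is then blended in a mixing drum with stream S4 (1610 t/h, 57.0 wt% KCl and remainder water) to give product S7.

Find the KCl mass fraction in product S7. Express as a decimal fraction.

0.515

Vapour removed = 0.289×0.662×1140 = 218.1 t/h; concentrate = 921.9 t/h.
KCl reaching the mixer = 385.32 (from concentrate) + 1610×0.570 = 1303 t/h.
Product flow = 921.9 + 1610 = 2531.9 t/h; KCl fraction = 0.515.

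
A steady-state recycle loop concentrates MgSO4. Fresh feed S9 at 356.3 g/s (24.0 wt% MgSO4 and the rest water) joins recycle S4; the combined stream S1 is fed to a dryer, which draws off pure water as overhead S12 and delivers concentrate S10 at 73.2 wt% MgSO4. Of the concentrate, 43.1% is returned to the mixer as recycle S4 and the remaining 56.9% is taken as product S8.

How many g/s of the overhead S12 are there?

Overall MgSO4 balance (none leaves overhead): MgSO4 in fresh feed = MgSO4 in product, i.e. 356.3×0.240 = (1−0.431)·S10·0.732.
S10 = 85.512/(0.732×0.569) = 205.31 g/s.
Recycle S4 = 0.431×205.31 = 88.487 g/s.
Combined feed S1 = 356.3 + 88.487 = 444.79 g/s.
Overhead S12 = S1 − S10 = 444.79 − 205.31 = 239.48 g/s.

239.5 g/s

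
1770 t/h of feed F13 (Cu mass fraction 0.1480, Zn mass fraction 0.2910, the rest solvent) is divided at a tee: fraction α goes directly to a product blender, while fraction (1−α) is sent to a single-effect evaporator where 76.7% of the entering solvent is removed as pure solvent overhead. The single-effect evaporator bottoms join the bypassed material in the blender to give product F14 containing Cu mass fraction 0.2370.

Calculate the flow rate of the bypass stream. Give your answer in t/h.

225.3 t/h

All 1770×0.148 = 261.96 t/h of Cu reaches F14, so F14 = 261.96/0.237 = 1105.3 t/h and vapour = 664.68 t/h.
The evaporator receives (1−α)·1770 of feed at 0.561 solvent and removes 0.767 of that solvent:
0.767×0.561×(1−α)×1770 = 664.68
(1−α) = 664.68/761.61 = 0.8727;  α = 0.1273.
Bypass flow = 0.1273×1770 = 225.26 t/h.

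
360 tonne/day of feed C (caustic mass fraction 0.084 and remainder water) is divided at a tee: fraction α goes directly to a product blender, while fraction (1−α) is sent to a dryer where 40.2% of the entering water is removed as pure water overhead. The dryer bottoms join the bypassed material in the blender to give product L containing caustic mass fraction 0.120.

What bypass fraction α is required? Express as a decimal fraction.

All 360×0.084 = 30.24 tonne/day of caustic reaches L, so L = 30.24/0.120 = 252 tonne/day and vapour = 108 tonne/day.
The evaporator receives (1−α)·360 of feed at 0.916 water and removes 0.402 of that water:
0.402×0.916×(1−α)×360 = 108
(1−α) = 108/132.56 = 0.8147;  α = 0.1853.

0.185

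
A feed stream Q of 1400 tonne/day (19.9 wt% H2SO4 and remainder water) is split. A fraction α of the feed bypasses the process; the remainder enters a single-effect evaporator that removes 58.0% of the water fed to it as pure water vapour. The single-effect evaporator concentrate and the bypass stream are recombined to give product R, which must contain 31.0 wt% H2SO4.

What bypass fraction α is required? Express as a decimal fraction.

0.229

All 1400×0.199 = 278.6 tonne/day of H2SO4 reaches R, so R = 278.6/0.310 = 898.71 tonne/day and vapour = 501.29 tonne/day.
The evaporator receives (1−α)·1400 of feed at 0.801 water and removes 0.580 of that water:
0.580×0.801×(1−α)×1400 = 501.29
(1−α) = 501.29/650.41 = 0.7707;  α = 0.2293.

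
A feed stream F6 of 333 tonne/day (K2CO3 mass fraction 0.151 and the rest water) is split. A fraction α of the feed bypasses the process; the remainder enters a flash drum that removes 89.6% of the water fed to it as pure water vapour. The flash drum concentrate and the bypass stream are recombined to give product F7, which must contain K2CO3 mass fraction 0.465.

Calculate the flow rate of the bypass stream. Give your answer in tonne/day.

37.4 tonne/day

All 333×0.151 = 50.283 tonne/day of K2CO3 reaches F7, so F7 = 50.283/0.465 = 108.14 tonne/day and vapour = 224.86 tonne/day.
The evaporator receives (1−α)·333 of feed at 0.849 water and removes 0.896 of that water:
0.896×0.849×(1−α)×333 = 224.86
(1−α) = 224.86/253.31 = 0.8877;  α = 0.1123.
Bypass flow = 0.1123×333 = 37.399 tonne/day.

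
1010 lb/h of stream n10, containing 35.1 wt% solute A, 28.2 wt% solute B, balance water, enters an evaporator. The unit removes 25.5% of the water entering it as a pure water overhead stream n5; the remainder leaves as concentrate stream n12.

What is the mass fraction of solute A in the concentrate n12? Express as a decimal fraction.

0.387

solute A is not removed: 1010×0.351 = 354.51 lb/h of solute A enters n12.
water entering = 1010×0.367 = 370.67 lb/h; overhead removed = 0.255×370.67 = 94.521 lb/h.
Concentrate = 1010 − 94.521 = 915.48 lb/h.
Mass fraction = 354.51/915.48 = 0.387.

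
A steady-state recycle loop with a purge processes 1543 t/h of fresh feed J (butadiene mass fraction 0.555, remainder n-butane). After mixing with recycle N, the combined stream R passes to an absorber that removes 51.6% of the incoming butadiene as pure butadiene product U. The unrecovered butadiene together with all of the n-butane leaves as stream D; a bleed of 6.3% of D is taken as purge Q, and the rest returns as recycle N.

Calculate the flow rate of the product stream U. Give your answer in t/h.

808.6 t/h

butadiene in R: m_A = 1543×0.555 + (1−0.063)·(1−0.516)·m_A, so m_A = 856.37/0.5465 = 1567 t/h.
Product U = 0.516×1567 = 808.58 t/h.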